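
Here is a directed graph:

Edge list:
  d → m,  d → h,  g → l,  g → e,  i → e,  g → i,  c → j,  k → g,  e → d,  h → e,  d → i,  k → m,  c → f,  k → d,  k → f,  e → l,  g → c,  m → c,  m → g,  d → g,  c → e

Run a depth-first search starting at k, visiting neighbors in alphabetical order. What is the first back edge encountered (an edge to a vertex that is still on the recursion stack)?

e->d

DFS from k (visiting neighbors in alphabetical order); mark gray on enter, black on exit:
k gray
  d gray
    g gray
      c gray
        e gray
          e→d: d is gray → back edge
First back edge: e → d.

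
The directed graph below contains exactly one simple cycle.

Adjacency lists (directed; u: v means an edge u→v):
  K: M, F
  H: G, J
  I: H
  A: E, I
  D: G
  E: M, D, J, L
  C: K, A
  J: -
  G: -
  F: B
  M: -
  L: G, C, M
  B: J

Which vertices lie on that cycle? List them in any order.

DFS with gray/black marking from C:
C gray
  K gray
    M gray
    M black
    F gray
      B gray
        J gray
        J black
      B black
    F black
  K black
  A gray
    E gray
      E→M: M black — skip
      D gray
        G gray
        G black
      D black
      E→J: J black — skip
      L gray
        L→G: G black — skip
        L→C: C is gray → back edge
Back edge closes the cycle C → A → E → L → C; its vertices are {A, C, E, L}.

A, C, E, L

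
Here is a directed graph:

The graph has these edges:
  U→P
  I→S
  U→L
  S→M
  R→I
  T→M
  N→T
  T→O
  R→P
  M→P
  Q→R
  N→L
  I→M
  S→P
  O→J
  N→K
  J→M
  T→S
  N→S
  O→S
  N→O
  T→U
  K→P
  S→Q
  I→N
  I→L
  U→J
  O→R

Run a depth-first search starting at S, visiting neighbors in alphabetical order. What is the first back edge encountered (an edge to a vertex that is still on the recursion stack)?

DFS from S (visiting neighbors in alphabetical order); mark gray on enter, black on exit:
S gray
  M gray
    P gray
    P black
  M black
  S→P: P black — skip
  Q gray
    R gray
      I gray
        L gray
        L black
        I→M: M black — skip
        N gray
          K gray
            K→P: P black — skip
          K black
          N→L: L black — skip
          O gray
            J gray
              J→M: M black — skip
            J black
            O→R: R is gray → back edge
First back edge: O → R.

O→R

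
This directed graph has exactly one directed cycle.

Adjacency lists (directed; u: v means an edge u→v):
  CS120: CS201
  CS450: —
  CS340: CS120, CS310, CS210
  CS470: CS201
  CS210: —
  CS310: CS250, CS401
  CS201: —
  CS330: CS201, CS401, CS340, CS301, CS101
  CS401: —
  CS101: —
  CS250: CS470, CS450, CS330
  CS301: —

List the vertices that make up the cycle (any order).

CS250, CS310, CS330, CS340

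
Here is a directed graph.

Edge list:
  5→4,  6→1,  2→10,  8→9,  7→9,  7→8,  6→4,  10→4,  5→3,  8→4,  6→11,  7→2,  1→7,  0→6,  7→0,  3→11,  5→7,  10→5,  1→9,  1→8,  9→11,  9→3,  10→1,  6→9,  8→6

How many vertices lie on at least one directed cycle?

8

A vertex is on a directed cycle iff it belongs to a strongly connected component of size ≥ 2 (or has a self-loop).
The vertices on cycles are {0, 1, 2, 5, 6, 7, 8, 10} — 8 in total.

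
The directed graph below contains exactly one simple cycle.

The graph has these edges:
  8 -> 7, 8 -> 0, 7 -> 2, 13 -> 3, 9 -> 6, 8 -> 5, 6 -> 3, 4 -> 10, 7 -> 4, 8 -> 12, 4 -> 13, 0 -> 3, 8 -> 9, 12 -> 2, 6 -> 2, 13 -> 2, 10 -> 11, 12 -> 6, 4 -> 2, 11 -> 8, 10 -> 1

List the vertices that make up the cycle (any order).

4, 7, 8, 10, 11

DFS with gray/black marking from 8:
8 gray
  12 gray
    6 gray
      2 gray
      2 black
      3 gray
      3 black
    6 black
    12→2: 2 black — skip
  12 black
  7 gray
    4 gray
      13 gray
        13→3: 3 black — skip
        13→2: 2 black — skip
      13 black
      4→2: 2 black — skip
      10 gray
        11 gray
          11→8: 8 is gray → back edge
Back edge closes the cycle 8 → 7 → 4 → 10 → 11 → 8; its vertices are {4, 7, 8, 10, 11}.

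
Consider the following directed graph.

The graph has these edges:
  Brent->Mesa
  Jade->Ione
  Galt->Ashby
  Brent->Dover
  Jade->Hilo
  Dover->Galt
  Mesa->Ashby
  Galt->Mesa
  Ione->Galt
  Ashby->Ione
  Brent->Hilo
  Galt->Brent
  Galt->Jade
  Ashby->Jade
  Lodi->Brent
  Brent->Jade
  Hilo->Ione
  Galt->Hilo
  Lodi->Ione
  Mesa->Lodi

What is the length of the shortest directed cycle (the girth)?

For each vertex v, BFS finds the shortest path from v back to v.
The shortest such closed walk is Dover → Galt → Brent → Dover, length 3.

3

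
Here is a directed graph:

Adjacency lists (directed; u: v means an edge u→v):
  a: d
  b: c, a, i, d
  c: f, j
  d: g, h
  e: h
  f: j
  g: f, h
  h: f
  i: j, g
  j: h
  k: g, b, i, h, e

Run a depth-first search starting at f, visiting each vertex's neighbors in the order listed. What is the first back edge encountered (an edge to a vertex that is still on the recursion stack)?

h->f

DFS from f (visiting each vertex's neighbors in the order listed); mark gray on enter, black on exit:
f gray
  j gray
    h gray
      h→f: f is gray → back edge
First back edge: h → f.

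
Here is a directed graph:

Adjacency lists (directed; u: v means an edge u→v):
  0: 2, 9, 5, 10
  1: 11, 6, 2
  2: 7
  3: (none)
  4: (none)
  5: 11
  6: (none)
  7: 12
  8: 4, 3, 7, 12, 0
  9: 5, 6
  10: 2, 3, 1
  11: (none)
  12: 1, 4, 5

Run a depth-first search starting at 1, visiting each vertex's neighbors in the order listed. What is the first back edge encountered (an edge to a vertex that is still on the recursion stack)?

DFS from 1 (visiting each vertex's neighbors in the order listed); mark gray on enter, black on exit:
1 gray
  11 gray
  11 black
  6 gray
  6 black
  2 gray
    7 gray
      12 gray
        12→1: 1 is gray → back edge
First back edge: 12 → 1.

12->1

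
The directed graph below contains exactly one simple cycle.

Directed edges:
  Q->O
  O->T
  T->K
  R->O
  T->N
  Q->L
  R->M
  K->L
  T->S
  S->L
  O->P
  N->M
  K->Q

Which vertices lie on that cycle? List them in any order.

K, O, Q, T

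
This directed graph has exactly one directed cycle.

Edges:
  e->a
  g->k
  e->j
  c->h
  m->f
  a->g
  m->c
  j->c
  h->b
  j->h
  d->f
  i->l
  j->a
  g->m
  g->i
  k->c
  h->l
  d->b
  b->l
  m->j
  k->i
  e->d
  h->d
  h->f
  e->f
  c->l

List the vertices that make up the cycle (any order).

DFS with gray/black marking from a:
a gray
  g gray
    k gray
      i gray
        l gray
        l black
      i black
      c gray
        h gray
          d gray
            f gray
            f black
            b gray
              b→l: l black — skip
            b black
          d black
          h→l: l black — skip
          h→f: f black — skip
          h→b: b black — skip
        h black
        c→l: l black — skip
      c black
    k black
    m gray
      j gray
        j→h: h black — skip
        j→a: a is gray → back edge
Back edge closes the cycle a → g → m → j → a; its vertices are {a, g, j, m}.

a, g, j, m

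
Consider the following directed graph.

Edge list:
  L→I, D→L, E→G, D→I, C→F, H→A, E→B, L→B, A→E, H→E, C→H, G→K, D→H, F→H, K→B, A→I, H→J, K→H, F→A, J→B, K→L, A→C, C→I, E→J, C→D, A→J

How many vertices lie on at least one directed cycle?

8

A vertex is on a directed cycle iff it belongs to a strongly connected component of size ≥ 2 (or has a self-loop).
The vertices on cycles are {A, C, D, E, F, G, H, K} — 8 in total.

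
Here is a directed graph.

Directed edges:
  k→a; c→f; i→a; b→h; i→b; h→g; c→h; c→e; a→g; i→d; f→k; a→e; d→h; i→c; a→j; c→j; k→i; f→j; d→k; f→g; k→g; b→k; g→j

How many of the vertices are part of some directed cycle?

6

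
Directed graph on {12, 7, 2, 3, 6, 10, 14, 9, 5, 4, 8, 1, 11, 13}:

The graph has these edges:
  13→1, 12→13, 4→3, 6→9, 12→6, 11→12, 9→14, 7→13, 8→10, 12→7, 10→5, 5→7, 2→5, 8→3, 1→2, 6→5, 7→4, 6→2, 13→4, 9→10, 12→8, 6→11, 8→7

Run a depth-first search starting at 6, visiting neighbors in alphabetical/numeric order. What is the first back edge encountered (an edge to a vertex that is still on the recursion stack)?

1→2

DFS from 6 (visiting neighbors in alphabetical/numeric order); mark gray on enter, black on exit:
6 gray
  2 gray
    5 gray
      7 gray
        4 gray
          3 gray
          3 black
        4 black
        13 gray
          1 gray
            1→2: 2 is gray → back edge
First back edge: 1 → 2.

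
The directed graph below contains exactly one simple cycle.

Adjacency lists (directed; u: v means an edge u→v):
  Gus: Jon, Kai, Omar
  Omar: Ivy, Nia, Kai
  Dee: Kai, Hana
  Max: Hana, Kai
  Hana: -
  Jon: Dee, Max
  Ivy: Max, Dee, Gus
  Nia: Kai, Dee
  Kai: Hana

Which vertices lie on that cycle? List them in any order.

Gus, Ivy, Omar

DFS with gray/black marking from Gus:
Gus gray
  Jon gray
    Dee gray
      Kai gray
        Hana gray
        Hana black
      Kai black
      Dee→Hana: Hana black — skip
    Dee black
    Max gray
      Max→Hana: Hana black — skip
      Max→Kai: Kai black — skip
    Max black
  Jon black
  Gus→Kai: Kai black — skip
  Omar gray
    Ivy gray
      Ivy→Max: Max black — skip
      Ivy→Dee: Dee black — skip
      Ivy→Gus: Gus is gray → back edge
Back edge closes the cycle Gus → Omar → Ivy → Gus; its vertices are {Gus, Ivy, Omar}.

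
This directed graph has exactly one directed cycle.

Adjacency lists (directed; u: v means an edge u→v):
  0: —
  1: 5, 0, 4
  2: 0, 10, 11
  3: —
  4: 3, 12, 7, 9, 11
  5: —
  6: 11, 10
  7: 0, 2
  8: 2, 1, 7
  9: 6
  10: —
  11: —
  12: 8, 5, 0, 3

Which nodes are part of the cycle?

DFS with gray/black marking from 4:
4 gray
  3 gray
  3 black
  12 gray
    8 gray
      2 gray
        0 gray
        0 black
        10 gray
        10 black
        11 gray
        11 black
      2 black
      1 gray
        5 gray
        5 black
        1→0: 0 black — skip
        1→4: 4 is gray → back edge
Back edge closes the cycle 4 → 12 → 8 → 1 → 4; its vertices are {1, 4, 8, 12}.

1, 4, 8, 12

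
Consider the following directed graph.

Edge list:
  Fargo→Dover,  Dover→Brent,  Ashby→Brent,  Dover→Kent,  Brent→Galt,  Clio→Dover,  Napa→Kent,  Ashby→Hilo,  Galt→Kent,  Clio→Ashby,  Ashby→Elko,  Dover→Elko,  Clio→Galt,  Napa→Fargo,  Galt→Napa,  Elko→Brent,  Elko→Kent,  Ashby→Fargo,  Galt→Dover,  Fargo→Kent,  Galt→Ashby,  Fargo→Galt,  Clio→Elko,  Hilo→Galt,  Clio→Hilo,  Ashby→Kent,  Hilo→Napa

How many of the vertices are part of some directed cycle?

8

A vertex is on a directed cycle iff it belongs to a strongly connected component of size ≥ 2 (or has a self-loop).
The vertices on cycles are {Elko, Galt, Hilo, Napa, Ashby, Brent, Dover, Fargo} — 8 in total.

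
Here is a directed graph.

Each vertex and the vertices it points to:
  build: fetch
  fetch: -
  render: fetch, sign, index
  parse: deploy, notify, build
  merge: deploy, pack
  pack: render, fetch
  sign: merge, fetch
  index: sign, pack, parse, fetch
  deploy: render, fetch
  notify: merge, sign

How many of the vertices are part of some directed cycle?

A vertex is on a directed cycle iff it belongs to a strongly connected component of size ≥ 2 (or has a self-loop).
The vertices on cycles are {pack, sign, index, merge, parse, deploy, notify, render} — 8 in total.

8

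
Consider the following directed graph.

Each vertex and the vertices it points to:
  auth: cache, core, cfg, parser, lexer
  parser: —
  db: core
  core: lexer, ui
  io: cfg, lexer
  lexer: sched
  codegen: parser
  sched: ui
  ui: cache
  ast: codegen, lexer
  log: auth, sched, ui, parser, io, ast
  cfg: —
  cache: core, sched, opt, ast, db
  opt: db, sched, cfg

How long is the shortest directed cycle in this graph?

For each vertex v, BFS finds the shortest path from v back to v.
The shortest such closed walk is cache → sched → ui → cache, length 3.

3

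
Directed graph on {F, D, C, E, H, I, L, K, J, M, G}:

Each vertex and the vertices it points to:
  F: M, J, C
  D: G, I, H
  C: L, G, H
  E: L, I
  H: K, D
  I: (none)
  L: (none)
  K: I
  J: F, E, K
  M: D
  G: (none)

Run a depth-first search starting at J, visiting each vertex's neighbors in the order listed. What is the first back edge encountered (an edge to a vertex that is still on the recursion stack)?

DFS from J (visiting each vertex's neighbors in the order listed); mark gray on enter, black on exit:
J gray
  F gray
    M gray
      D gray
        G gray
        G black
        I gray
        I black
        H gray
          K gray
            K→I: I black — skip
          K black
          H→D: D is gray → back edge
First back edge: H → D.

H→D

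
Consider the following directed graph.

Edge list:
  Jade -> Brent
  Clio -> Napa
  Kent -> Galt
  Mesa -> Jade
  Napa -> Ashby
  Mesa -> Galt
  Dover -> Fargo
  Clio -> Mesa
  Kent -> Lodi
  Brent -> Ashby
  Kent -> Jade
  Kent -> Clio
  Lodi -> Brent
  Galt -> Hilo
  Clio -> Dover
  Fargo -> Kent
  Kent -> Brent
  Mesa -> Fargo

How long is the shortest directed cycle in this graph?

For each vertex v, BFS finds the shortest path from v back to v.
The shortest such closed walk is Mesa → Fargo → Kent → Clio → Mesa, length 4.

4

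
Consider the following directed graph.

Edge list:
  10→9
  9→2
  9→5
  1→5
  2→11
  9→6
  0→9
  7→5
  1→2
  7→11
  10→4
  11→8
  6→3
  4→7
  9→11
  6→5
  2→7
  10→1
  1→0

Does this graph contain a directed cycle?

DFS with white/gray/black marking, starting from 7:
7 gray
  11 gray
    8 gray
    8 black
  11 black
  5 gray
  5 black
7 black
0 gray
  9 gray
    9→5: 5 black — skip
    9→11: 11 black — skip
    2 gray
      2→7: 7 black — skip
      2→11: 11 black — skip
    2 black
    6 gray
      3 gray
      3 black
      6→5: 5 black — skip
    6 black
  9 black
0 black
1 gray
  1→0: 0 black — skip
  1→5: 5 black — skip
  1→2: 2 black — skip
1 black
4 gray
  4→7: 7 black — skip
4 black
10 gray
  10→9: 9 black — skip
  10→1: 1 black — skip
  10→4: 4 black — skip
10 black
Every edge goes to a white or black vertex — no back edge, so the graph is acyclic.

No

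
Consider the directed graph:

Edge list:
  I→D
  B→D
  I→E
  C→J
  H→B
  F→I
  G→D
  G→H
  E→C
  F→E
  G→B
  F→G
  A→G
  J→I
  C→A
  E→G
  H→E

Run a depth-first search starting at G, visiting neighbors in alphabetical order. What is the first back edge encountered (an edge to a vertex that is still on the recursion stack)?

A->G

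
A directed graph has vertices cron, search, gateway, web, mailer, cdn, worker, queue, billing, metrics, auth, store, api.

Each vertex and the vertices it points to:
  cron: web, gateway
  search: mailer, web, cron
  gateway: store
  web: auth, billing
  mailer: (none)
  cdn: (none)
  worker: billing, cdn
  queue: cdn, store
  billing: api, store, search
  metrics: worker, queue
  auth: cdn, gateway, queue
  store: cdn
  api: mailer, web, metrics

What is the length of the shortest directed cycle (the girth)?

For each vertex v, BFS finds the shortest path from v back to v.
The shortest such closed walk is web → billing → api → web, length 3.

3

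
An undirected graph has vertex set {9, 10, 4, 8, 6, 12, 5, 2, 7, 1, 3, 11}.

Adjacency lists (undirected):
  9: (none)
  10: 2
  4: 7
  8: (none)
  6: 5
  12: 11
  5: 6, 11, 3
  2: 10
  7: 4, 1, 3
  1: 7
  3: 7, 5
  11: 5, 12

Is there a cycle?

DFS, tracking each vertex's parent; an edge to a visited non-parent vertex closes a cycle.
Start from 7:
visit 7 (parent –)
  visit 4 (parent 7)
    4–7: parent, skip
  visit 1 (parent 7)
    1–7: parent, skip
  visit 3 (parent 7)
    3–7: parent, skip
    visit 5 (parent 3)
      visit 6 (parent 5)
        6–5: parent, skip
      visit 11 (parent 5)
        11–5: parent, skip
        visit 12 (parent 11)
          12–11: parent, skip
      5–3: parent, skip
visit 9 (parent –)
visit 10 (parent –)
  visit 2 (parent 10)
    2–10: parent, skip
visit 8 (parent –)
No non-parent visited neighbor found — the graph is a forest.

No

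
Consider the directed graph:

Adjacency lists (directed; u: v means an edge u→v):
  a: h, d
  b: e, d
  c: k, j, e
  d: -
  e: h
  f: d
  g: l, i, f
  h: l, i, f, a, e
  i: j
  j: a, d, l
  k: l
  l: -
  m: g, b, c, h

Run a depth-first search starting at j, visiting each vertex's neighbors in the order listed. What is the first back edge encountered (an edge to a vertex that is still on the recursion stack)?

DFS from j (visiting each vertex's neighbors in the order listed); mark gray on enter, black on exit:
j gray
  a gray
    h gray
      l gray
      l black
      i gray
        i→j: j is gray → back edge
First back edge: i → j.

i->j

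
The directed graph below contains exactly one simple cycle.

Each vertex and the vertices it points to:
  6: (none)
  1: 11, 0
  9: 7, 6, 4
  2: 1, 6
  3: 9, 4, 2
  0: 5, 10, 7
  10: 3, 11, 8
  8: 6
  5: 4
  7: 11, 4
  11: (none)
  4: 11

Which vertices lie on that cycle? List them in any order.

0, 1, 2, 3, 10

DFS with gray/black marking from 2:
2 gray
  1 gray
    11 gray
    11 black
    0 gray
      5 gray
        4 gray
          4→11: 11 black — skip
        4 black
      5 black
      10 gray
        3 gray
          9 gray
            7 gray
              7→11: 11 black — skip
              7→4: 4 black — skip
            7 black
            6 gray
            6 black
            9→4: 4 black — skip
          9 black
          3→4: 4 black — skip
          3→2: 2 is gray → back edge
Back edge closes the cycle 2 → 1 → 0 → 10 → 3 → 2; its vertices are {0, 1, 2, 3, 10}.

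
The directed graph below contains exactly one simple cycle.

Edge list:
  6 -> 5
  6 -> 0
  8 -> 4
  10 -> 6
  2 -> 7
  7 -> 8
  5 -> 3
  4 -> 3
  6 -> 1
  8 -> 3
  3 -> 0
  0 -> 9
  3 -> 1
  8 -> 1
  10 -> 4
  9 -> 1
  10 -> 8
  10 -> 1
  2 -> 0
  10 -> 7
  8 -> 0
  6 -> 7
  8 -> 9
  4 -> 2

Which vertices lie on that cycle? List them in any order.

DFS with gray/black marking from 4:
4 gray
  3 gray
    1 gray
    1 black
    0 gray
      9 gray
        9→1: 1 black — skip
      9 black
    0 black
  3 black
  2 gray
    2→0: 0 black — skip
    7 gray
      8 gray
        8→9: 9 black — skip
        8→3: 3 black — skip
        8→0: 0 black — skip
        8→4: 4 is gray → back edge
Back edge closes the cycle 4 → 2 → 7 → 8 → 4; its vertices are {2, 4, 7, 8}.

2, 4, 7, 8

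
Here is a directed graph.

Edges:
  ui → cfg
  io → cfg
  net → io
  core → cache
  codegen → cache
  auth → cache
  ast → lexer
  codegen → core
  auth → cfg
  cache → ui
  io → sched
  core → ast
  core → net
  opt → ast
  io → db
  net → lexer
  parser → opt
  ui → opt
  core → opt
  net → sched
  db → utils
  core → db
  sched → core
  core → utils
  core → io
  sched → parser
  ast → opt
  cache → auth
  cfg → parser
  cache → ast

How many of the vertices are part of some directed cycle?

8

A vertex is on a directed cycle iff it belongs to a strongly connected component of size ≥ 2 (or has a self-loop).
The vertices on cycles are {io, ast, net, opt, auth, core, cache, sched} — 8 in total.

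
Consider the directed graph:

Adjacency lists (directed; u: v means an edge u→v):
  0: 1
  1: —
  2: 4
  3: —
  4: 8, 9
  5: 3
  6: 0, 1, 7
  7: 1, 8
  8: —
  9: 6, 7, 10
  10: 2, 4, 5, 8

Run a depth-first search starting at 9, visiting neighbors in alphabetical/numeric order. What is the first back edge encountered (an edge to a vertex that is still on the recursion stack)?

4->9

DFS from 9 (visiting neighbors in alphabetical/numeric order); mark gray on enter, black on exit:
9 gray
  6 gray
    0 gray
      1 gray
      1 black
    0 black
    6→1: 1 black — skip
    7 gray
      7→1: 1 black — skip
      8 gray
      8 black
    7 black
  6 black
  9→7: 7 black — skip
  10 gray
    2 gray
      4 gray
        4→8: 8 black — skip
        4→9: 9 is gray → back edge
First back edge: 4 → 9.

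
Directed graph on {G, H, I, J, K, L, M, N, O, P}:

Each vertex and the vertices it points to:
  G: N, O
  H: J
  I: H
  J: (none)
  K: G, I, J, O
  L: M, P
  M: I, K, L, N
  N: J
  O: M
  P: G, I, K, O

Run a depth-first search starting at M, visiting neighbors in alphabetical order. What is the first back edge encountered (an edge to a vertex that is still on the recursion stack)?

DFS from M (visiting neighbors in alphabetical order); mark gray on enter, black on exit:
M gray
  I gray
    H gray
      J gray
      J black
    H black
  I black
  K gray
    G gray
      N gray
        N→J: J black — skip
      N black
      O gray
        O→M: M is gray → back edge
First back edge: O → M.

O->M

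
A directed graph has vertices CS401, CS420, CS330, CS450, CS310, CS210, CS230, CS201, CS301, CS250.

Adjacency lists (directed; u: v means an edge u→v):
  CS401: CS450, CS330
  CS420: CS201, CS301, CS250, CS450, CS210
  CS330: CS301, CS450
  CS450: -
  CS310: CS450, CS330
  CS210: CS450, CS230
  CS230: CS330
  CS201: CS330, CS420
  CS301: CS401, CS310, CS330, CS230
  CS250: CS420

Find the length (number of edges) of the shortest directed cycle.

For each vertex v, BFS finds the shortest path from v back to v.
The shortest such closed walk is CS420 → CS250 → CS420, length 2.

2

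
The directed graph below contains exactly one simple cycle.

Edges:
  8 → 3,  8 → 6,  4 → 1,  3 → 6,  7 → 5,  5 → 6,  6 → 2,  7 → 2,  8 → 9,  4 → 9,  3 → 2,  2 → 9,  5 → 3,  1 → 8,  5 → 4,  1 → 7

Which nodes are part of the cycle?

DFS with gray/black marking from 1:
1 gray
  7 gray
    5 gray
      4 gray
        4→1: 1 is gray → back edge
Back edge closes the cycle 1 → 7 → 5 → 4 → 1; its vertices are {1, 4, 5, 7}.

1, 4, 5, 7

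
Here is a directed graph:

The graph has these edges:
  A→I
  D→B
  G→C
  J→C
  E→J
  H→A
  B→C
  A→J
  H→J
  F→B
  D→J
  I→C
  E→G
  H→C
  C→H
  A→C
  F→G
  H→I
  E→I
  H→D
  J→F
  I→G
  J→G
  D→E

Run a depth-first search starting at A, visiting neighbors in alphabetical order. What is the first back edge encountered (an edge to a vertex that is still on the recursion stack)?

H->A

DFS from A (visiting neighbors in alphabetical order); mark gray on enter, black on exit:
A gray
  C gray
    H gray
      H→A: A is gray → back edge
First back edge: H → A.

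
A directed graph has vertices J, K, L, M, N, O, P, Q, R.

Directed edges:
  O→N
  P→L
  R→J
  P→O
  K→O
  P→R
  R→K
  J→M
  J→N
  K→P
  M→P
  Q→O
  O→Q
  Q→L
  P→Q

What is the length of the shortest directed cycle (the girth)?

2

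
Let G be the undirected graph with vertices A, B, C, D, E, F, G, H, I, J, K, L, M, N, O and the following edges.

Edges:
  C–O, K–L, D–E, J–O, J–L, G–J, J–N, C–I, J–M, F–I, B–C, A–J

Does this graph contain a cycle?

No

DFS, tracking each vertex's parent; an edge to a visited non-parent vertex closes a cycle.
Start from M:
visit M (parent –)
  visit J (parent M)
    visit L (parent J)
      L–J: parent, skip
      visit K (parent L)
        K–L: parent, skip
    J–M: parent, skip
    visit N (parent J)
      N–J: parent, skip
    visit A (parent J)
      A–J: parent, skip
    visit O (parent J)
      visit C (parent O)
        visit I (parent C)
          I–C: parent, skip
          visit F (parent I)
            F–I: parent, skip
        visit B (parent C)
          B–C: parent, skip
        C–O: parent, skip
      O–J: parent, skip
    visit G (parent J)
      G–J: parent, skip
visit D (parent –)
  visit E (parent D)
    E–D: parent, skip
visit H (parent –)
No non-parent visited neighbor found — the graph is a forest.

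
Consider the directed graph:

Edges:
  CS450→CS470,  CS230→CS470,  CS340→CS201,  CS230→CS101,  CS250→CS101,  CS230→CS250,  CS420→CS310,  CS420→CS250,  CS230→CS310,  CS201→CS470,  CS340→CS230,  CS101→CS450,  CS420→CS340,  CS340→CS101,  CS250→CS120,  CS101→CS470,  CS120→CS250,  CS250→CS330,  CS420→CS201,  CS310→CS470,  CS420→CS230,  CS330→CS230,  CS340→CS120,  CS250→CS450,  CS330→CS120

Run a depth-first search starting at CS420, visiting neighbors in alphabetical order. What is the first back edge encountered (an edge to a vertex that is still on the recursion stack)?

DFS from CS420 (visiting neighbors in alphabetical order); mark gray on enter, black on exit:
CS420 gray
  CS201 gray
    CS470 gray
    CS470 black
  CS201 black
  CS230 gray
    CS101 gray
      CS450 gray
        CS450→CS470: CS470 black — skip
      CS450 black
      CS101→CS470: CS470 black — skip
    CS101 black
    CS250 gray
      CS250→CS101: CS101 black — skip
      CS120 gray
        CS120→CS250: CS250 is gray → back edge
First back edge: CS120 → CS250.

CS120->CS250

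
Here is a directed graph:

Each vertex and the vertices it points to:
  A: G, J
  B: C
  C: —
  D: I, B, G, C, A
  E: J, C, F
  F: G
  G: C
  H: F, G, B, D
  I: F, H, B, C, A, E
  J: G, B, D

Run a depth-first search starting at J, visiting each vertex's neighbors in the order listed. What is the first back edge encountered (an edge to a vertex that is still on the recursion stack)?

H→D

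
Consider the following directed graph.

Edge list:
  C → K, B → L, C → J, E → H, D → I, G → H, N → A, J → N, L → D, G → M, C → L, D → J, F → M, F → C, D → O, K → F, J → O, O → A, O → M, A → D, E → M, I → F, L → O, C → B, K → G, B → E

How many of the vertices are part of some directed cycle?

A vertex is on a directed cycle iff it belongs to a strongly connected component of size ≥ 2 (or has a self-loop).
The vertices on cycles are {A, B, C, D, F, I, J, K, L, N, O} — 11 in total.

11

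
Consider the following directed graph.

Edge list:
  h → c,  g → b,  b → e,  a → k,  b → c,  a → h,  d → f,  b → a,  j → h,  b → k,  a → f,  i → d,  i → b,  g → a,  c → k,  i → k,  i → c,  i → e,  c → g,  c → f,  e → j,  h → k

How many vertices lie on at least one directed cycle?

7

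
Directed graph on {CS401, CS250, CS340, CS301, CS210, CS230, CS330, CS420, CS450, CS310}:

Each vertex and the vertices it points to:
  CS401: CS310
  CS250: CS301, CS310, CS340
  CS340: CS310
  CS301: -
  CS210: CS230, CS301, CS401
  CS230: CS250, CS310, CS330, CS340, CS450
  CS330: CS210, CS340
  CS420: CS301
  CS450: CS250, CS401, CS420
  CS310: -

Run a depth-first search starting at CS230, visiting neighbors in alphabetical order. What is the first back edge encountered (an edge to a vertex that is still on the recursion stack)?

CS210->CS230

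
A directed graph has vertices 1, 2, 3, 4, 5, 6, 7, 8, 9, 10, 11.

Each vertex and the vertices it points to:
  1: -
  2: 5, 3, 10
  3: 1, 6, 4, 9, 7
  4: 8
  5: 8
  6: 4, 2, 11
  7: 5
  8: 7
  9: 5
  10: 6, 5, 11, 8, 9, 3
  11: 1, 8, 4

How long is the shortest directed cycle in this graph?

3

For each vertex v, BFS finds the shortest path from v back to v.
The shortest such closed walk is 2 → 10 → 6 → 2, length 3.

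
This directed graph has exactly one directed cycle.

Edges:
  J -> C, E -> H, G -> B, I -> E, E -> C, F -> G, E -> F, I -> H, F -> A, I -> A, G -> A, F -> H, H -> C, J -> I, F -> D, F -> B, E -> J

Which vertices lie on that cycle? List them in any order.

DFS with gray/black marking from E:
E gray
  J gray
    I gray
      H gray
        C gray
        C black
      H black
      I→E: E is gray → back edge
Back edge closes the cycle E → J → I → E; its vertices are {E, I, J}.

E, I, J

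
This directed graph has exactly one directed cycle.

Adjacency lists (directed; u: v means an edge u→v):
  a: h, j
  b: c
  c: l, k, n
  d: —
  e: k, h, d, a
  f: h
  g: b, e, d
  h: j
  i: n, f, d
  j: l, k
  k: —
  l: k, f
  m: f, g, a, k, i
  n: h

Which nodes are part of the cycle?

f, h, j, l

DFS with gray/black marking from f:
f gray
  h gray
    j gray
      l gray
        k gray
        k black
        l→f: f is gray → back edge
Back edge closes the cycle f → h → j → l → f; its vertices are {f, h, j, l}.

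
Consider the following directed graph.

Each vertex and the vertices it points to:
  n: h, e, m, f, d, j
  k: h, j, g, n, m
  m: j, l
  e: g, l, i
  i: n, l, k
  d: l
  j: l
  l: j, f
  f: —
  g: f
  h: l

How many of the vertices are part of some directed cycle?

A vertex is on a directed cycle iff it belongs to a strongly connected component of size ≥ 2 (or has a self-loop).
The vertices on cycles are {e, i, j, k, l, n} — 6 in total.

6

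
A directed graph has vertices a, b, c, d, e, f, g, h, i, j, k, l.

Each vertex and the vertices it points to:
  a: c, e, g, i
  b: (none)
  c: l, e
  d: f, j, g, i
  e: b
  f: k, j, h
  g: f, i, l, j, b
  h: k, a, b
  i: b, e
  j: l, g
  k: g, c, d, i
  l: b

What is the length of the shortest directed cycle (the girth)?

2

For each vertex v, BFS finds the shortest path from v back to v.
The shortest such closed walk is g → j → g, length 2.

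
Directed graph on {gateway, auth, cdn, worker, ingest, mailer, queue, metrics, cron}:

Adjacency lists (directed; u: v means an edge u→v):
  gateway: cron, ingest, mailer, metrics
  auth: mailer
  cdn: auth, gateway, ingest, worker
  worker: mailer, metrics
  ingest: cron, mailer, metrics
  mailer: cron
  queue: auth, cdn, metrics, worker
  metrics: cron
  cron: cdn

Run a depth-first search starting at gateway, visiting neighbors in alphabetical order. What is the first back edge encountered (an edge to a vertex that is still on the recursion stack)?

mailer→cron

DFS from gateway (visiting neighbors in alphabetical order); mark gray on enter, black on exit:
gateway gray
  cron gray
    cdn gray
      auth gray
        mailer gray
          mailer→cron: cron is gray → back edge
First back edge: mailer → cron.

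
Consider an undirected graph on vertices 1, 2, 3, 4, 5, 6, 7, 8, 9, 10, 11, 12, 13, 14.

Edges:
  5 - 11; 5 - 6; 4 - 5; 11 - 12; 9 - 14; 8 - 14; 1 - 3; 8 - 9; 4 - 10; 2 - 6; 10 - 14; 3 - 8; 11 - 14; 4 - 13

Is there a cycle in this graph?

DFS, tracking each vertex's parent; an edge to a visited non-parent vertex closes a cycle.
Start from 12:
visit 12 (parent –)
  visit 11 (parent 12)
    11–12: parent, skip
    visit 14 (parent 11)
      visit 9 (parent 14)
        9–14: parent, skip
        visit 8 (parent 9)
          8–9: parent, skip
          8–14: 14 visited and ≠ parent → cycle
Cycle: 14 – 9 – 8 – 14.

Yes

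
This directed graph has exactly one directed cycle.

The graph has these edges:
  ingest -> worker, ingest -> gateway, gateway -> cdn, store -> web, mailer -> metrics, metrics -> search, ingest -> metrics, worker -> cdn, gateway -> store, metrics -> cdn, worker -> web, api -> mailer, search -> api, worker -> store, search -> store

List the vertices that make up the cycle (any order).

DFS with gray/black marking from metrics:
metrics gray
  cdn gray
  cdn black
  search gray
    api gray
      mailer gray
        mailer→metrics: metrics is gray → back edge
Back edge closes the cycle metrics → search → api → mailer → metrics; its vertices are {api, mailer, search, metrics}.

api, mailer, search, metrics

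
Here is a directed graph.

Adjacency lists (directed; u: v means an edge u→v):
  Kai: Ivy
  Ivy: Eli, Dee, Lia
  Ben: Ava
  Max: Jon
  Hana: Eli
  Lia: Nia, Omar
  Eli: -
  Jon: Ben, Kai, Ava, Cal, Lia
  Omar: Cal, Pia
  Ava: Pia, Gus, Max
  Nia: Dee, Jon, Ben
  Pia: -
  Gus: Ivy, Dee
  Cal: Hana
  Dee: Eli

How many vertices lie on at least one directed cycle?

9

A vertex is on a directed cycle iff it belongs to a strongly connected component of size ≥ 2 (or has a self-loop).
The vertices on cycles are {Ava, Ben, Gus, Ivy, Jon, Kai, Lia, Max, Nia} — 9 in total.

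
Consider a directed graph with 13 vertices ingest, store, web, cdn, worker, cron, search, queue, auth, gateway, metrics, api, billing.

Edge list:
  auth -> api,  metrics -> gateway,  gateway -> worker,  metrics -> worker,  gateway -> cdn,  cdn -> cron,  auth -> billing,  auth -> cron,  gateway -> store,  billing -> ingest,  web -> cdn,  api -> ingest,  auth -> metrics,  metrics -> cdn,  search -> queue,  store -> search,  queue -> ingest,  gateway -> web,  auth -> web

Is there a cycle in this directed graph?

No

DFS with white/gray/black marking, starting from gateway:
gateway gray
  store gray
    search gray
      queue gray
        ingest gray
        ingest black
      queue black
    search black
  store black
  worker gray
  worker black
  cdn gray
    cron gray
    cron black
  cdn black
  web gray
    web→cdn: cdn black — skip
  web black
gateway black
auth gray
  billing gray
    billing→ingest: ingest black — skip
  billing black
  api gray
    api→ingest: ingest black — skip
  api black
  auth→cron: cron black — skip
  metrics gray
    metrics→cdn: cdn black — skip
    metrics→worker: worker black — skip
    metrics→gateway: gateway black — skip
  metrics black
  auth→web: web black — skip
auth black
Every edge goes to a white or black vertex — no back edge, so the graph is acyclic.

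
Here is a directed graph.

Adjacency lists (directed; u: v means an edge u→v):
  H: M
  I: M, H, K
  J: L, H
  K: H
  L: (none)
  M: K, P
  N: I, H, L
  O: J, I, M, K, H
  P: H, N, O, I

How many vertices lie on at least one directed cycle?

8

A vertex is on a directed cycle iff it belongs to a strongly connected component of size ≥ 2 (or has a self-loop).
The vertices on cycles are {H, I, J, K, M, N, O, P} — 8 in total.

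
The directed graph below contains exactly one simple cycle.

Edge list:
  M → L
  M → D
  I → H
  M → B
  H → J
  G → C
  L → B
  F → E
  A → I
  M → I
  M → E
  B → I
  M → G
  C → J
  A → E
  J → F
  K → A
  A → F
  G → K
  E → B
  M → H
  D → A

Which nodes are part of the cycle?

B, E, F, H, I, J

DFS with gray/black marking from H:
H gray
  J gray
    F gray
      E gray
        B gray
          I gray
            I→H: H is gray → back edge
Back edge closes the cycle H → J → F → E → B → I → H; its vertices are {B, E, F, H, I, J}.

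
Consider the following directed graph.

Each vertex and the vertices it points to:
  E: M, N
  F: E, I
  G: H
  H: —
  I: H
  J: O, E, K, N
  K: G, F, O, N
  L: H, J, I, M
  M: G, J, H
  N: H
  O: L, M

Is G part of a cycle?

No

G lies on a cycle iff there is a path from G back to itself.
Exploring from G, it never reaches itself; equivalently, its strongly connected component is a singleton.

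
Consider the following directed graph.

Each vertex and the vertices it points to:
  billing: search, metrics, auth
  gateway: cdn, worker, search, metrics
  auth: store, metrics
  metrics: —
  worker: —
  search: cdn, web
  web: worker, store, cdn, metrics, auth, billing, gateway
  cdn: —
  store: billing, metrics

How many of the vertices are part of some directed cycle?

A vertex is on a directed cycle iff it belongs to a strongly connected component of size ≥ 2 (or has a self-loop).
The vertices on cycles are {web, auth, store, search, billing, gateway} — 6 in total.

6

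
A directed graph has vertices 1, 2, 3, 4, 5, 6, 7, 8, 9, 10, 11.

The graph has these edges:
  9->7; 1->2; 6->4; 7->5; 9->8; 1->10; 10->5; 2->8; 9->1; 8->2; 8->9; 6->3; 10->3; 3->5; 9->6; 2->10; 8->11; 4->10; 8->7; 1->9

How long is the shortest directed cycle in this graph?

2

For each vertex v, BFS finds the shortest path from v back to v.
The shortest such closed walk is 9 → 8 → 9, length 2.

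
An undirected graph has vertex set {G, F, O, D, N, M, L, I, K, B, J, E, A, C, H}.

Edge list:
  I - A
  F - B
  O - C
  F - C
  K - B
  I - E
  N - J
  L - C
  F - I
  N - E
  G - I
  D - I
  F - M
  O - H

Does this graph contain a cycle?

DFS, tracking each vertex's parent; an edge to a visited non-parent vertex closes a cycle.
Start from N:
visit N (parent –)
  visit E (parent N)
    E–N: parent, skip
    visit I (parent E)
      visit D (parent I)
        D–I: parent, skip
      visit A (parent I)
        A–I: parent, skip
      I–E: parent, skip
      visit G (parent I)
        G–I: parent, skip
      visit F (parent I)
        F–I: parent, skip
        visit B (parent F)
          visit K (parent B)
            K–B: parent, skip
          B–F: parent, skip
        visit C (parent F)
          visit L (parent C)
            L–C: parent, skip
          visit O (parent C)
            O–C: parent, skip
            visit H (parent O)
              H–O: parent, skip
          C–F: parent, skip
        visit M (parent F)
          M–F: parent, skip
  visit J (parent N)
    J–N: parent, skip
No non-parent visited neighbor found — the graph is a forest.

No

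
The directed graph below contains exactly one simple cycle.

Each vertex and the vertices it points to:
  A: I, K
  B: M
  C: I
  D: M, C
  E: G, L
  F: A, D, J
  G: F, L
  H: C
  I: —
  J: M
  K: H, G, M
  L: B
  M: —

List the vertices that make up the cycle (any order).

DFS with gray/black marking from G:
G gray
  F gray
    A gray
      I gray
      I black
      K gray
        H gray
          C gray
            C→I: I black — skip
          C black
        H black
        K→G: G is gray → back edge
Back edge closes the cycle G → F → A → K → G; its vertices are {A, F, G, K}.

A, F, G, K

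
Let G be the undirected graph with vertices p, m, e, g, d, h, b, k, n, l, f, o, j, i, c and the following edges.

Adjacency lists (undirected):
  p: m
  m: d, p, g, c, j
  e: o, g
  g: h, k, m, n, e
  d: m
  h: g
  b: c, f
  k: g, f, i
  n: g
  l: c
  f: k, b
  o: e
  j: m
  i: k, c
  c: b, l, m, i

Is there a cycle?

Yes

DFS, tracking each vertex's parent; an edge to a visited non-parent vertex closes a cycle.
Start from p:
visit p (parent –)
  visit m (parent p)
    visit d (parent m)
      d–m: parent, skip
    m–p: parent, skip
    visit g (parent m)
      visit h (parent g)
        h–g: parent, skip
      visit k (parent g)
        k–g: parent, skip
        visit f (parent k)
          f–k: parent, skip
          visit b (parent f)
            visit c (parent b)
              c–b: parent, skip
              visit l (parent c)
                l–c: parent, skip
              c–m: m visited and ≠ parent → cycle
Cycle: m – g – k – f – b – c – m.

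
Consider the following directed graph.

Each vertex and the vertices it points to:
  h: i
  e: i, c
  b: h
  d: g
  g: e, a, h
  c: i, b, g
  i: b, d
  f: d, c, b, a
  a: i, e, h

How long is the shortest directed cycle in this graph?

For each vertex v, BFS finds the shortest path from v back to v.
The shortest such closed walk is c → g → e → c, length 3.

3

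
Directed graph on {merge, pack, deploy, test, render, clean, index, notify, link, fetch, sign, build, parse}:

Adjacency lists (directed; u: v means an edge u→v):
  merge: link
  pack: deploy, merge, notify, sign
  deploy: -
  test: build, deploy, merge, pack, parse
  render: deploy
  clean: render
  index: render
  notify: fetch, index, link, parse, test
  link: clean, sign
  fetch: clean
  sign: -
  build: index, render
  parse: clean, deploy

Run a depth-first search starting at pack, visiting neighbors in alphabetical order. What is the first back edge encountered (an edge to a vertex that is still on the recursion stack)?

test→pack

DFS from pack (visiting neighbors in alphabetical order); mark gray on enter, black on exit:
pack gray
  deploy gray
  deploy black
  merge gray
    link gray
      clean gray
        render gray
          render→deploy: deploy black — skip
        render black
      clean black
      sign gray
      sign black
    link black
  merge black
  notify gray
    fetch gray
      fetch→clean: clean black — skip
    fetch black
    index gray
      index→render: render black — skip
    index black
    notify→link: link black — skip
    parse gray
      parse→clean: clean black — skip
      parse→deploy: deploy black — skip
    parse black
    test gray
      build gray
        build→index: index black — skip
        build→render: render black — skip
      build black
      test→deploy: deploy black — skip
      test→merge: merge black — skip
      test→pack: pack is gray → back edge
First back edge: test → pack.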